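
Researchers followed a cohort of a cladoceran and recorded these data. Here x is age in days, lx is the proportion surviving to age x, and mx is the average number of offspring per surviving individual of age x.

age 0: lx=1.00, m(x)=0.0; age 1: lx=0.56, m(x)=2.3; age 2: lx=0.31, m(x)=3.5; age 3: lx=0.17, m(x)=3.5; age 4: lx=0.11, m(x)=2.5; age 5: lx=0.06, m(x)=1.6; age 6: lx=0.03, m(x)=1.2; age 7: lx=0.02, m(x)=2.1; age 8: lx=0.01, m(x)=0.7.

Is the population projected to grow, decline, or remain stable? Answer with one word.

R0 = Σ lx·mx = 0 + 1.288 + 1.085 + 0.595 + 0.275 + 0.096 + 0.036 + 0.042 + 0.007 = 3.424
R0 > 1, so the population is growing.

growing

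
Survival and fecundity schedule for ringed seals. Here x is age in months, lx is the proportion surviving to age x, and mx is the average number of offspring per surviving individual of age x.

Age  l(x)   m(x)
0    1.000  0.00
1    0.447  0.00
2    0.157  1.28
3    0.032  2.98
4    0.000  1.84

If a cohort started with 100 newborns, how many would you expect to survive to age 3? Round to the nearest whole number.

3

Expected survivors = N0 · l_3 = 100 × 0.032 = 3.2 → 3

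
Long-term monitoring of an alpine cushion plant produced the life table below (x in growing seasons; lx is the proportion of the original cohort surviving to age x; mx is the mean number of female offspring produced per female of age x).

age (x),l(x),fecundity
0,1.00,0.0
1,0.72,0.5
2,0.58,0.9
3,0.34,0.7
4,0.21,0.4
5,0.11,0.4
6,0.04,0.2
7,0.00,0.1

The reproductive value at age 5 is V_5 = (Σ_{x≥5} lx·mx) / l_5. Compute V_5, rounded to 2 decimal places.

lx·mx for x ≥ 5: 0.044, 0.008, 0 → sum = 0.052
V_5 = 0.052 / l_5 = 0.052 / 0.11 = 0.472727… → 0.47

0.47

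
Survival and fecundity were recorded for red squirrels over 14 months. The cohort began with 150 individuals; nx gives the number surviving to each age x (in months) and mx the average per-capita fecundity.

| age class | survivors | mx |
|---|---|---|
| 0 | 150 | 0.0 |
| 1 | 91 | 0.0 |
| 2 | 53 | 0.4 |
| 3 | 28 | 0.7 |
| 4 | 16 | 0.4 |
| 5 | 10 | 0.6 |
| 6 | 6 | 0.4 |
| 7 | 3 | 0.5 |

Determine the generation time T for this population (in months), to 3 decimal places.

3.182

lx = nx/n0 = nx/150: 1, 0.60667…, 0.35333…, 0.18667…, 0.10667…, 0.06667…, 0.04, 0.02
lx·mx: 0, 0, 0.141333…, 0.130667…, 0.042667…, 0.04…, 0.016, 0.01 → R0 = 0.380667…
x·lx·mx: 0, 0, 0.282667…, 0.392…, 0.170667…, 0.2…, 0.096, 0.07 → Σ = 1.211333…
T = 1.211333… / 0.380667… = 3.182137… → 3.182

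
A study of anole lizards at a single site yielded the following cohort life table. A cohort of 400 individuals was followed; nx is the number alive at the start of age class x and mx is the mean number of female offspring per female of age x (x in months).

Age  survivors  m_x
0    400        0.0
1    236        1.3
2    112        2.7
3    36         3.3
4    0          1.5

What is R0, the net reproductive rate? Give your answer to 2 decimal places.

lx = nx/n0 = nx/400: 1, 0.59, 0.28, 0.09, 0
lx·mx by age: 0, 0.767, 0.756, 0.297, 0
R0 = Σ lx·mx = 1.82 → 1.82

1.82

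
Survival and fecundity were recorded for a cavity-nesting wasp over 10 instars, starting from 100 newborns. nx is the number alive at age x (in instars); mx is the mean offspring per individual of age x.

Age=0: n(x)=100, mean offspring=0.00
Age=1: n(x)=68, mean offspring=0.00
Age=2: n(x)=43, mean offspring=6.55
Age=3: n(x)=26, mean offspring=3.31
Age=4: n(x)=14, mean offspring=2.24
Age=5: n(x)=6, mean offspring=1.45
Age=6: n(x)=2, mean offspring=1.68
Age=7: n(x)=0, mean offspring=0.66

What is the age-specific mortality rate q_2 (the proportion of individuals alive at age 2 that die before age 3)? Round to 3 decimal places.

lx = nx/n0 = nx/100: 1, 0.68, 0.43, 0.26, 0.14, 0.06, 0.02, 0
q_2 = (l_2 − l_3) / l_2 = (0.43 − 0.26) / 0.43
     = 0.17 / 0.43 = 0.395349… → 0.395

0.395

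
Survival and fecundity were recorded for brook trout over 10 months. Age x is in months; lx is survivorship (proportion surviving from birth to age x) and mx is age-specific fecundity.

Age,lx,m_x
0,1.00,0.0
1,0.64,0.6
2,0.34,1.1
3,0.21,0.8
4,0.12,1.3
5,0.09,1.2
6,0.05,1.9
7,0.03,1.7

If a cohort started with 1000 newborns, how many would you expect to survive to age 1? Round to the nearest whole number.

640

Expected survivors = N0 · l_1 = 1000 × 0.64 = 640 → 640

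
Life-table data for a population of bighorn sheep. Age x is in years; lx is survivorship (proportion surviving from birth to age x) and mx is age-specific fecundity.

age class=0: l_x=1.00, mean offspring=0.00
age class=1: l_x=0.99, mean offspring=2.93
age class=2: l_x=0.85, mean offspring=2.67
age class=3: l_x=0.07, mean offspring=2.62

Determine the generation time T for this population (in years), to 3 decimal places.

1.492

lx·mx: 0, 2.9007, 2.2695, 0.1834 → R0 = 5.3536
x·lx·mx: 0, 2.9007, 4.539, 0.5502 → Σ = 7.9899
T = 7.9899 / 5.3536 = 1.492435… → 1.492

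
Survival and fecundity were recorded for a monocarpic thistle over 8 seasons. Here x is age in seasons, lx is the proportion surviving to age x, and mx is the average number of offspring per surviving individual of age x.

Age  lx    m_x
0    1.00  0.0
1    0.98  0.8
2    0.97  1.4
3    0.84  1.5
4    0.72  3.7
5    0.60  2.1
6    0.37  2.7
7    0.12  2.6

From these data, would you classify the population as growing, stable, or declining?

R0 = Σ lx·mx = 0 + 0.784 + 1.358 + 1.26 + 2.664 + 1.26 + 0.999 + 0.312 = 8.637
R0 > 1, so the population is growing.

growing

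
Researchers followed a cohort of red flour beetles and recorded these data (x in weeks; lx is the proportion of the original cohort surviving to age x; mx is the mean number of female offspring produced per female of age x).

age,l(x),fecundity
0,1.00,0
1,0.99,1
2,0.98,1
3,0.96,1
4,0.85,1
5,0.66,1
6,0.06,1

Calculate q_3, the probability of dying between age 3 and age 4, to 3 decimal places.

0.115

q_3 = (l_3 − l_4) / l_3 = (0.96 − 0.85) / 0.96
     = 0.11 / 0.96 = 0.114583… → 0.115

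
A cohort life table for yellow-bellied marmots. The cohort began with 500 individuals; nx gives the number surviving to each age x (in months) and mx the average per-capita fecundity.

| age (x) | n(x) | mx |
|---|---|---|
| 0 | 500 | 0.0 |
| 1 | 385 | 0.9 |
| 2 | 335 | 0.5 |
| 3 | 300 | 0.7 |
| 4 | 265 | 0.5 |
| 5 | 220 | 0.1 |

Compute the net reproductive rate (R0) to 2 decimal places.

1.76

lx = nx/n0 = nx/500: 1, 0.77, 0.67, 0.6, 0.53, 0.44
lx·mx by age: 0, 0.693, 0.335, 0.42, 0.265, 0.044
R0 = Σ lx·mx = 1.757 → 1.76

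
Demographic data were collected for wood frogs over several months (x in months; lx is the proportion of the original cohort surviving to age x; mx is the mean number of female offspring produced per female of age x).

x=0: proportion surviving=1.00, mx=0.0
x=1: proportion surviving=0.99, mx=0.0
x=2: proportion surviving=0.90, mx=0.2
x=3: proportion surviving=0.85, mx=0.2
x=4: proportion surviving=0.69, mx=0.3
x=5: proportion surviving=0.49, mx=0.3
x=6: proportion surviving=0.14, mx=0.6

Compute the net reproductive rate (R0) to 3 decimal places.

lx·mx by age: 0, 0, 0.18, 0.17, 0.207, 0.147, 0.084
R0 = Σ lx·mx = 0.788 → 0.788

0.788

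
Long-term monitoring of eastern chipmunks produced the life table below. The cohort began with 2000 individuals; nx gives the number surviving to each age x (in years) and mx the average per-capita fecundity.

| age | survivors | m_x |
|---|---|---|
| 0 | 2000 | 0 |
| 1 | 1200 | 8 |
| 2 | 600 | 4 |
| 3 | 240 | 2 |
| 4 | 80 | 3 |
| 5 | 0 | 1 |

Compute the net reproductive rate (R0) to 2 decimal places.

lx = nx/n0 = nx/2000: 1, 0.6, 0.3, 0.12, 0.04, 0
lx·mx by age: 0, 4.8, 1.2, 0.24, 0.12, 0
R0 = Σ lx·mx = 6.36 → 6.36

6.36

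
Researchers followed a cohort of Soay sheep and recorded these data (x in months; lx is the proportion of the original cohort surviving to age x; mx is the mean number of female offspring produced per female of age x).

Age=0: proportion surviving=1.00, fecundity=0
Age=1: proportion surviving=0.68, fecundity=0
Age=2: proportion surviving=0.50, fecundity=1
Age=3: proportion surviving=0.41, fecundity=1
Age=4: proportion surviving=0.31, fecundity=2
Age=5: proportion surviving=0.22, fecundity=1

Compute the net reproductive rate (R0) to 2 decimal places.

1.75

lx·mx by age: 0, 0, 0.5, 0.41, 0.62, 0.22
R0 = Σ lx·mx = 1.75 → 1.75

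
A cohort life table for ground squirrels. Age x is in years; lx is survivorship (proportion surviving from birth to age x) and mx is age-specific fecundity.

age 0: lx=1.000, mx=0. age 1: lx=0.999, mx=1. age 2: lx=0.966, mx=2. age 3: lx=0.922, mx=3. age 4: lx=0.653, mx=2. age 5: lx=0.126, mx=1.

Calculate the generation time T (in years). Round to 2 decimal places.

lx·mx: 0, 0.999, 1.932, 2.766, 1.306, 0.126 → R0 = 7.129
x·lx·mx: 0, 0.999, 3.864, 8.298, 5.224, 0.63 → Σ = 19.015
T = 19.015 / 7.129 = 2.667275… → 2.67

2.67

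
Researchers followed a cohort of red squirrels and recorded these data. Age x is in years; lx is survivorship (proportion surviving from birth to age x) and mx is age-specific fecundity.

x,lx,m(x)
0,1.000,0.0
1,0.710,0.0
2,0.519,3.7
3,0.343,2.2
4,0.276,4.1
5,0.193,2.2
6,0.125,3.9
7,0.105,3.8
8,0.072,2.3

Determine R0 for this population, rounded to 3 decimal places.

lx·mx by age: 0, 0, 1.9203, 0.7546, 1.1316, 0.4246, 0.4875, 0.399, 0.1656
R0 = Σ lx·mx = 5.2832 → 5.283

5.283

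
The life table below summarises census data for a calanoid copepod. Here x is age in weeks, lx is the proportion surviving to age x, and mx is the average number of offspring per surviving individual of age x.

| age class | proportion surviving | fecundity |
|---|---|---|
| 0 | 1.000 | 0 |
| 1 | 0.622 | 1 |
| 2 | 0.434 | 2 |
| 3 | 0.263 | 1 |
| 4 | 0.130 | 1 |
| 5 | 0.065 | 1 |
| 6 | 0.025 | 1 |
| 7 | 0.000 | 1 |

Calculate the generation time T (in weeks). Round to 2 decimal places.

lx·mx: 0, 0.622, 0.868, 0.263, 0.13, 0.065, 0.025, 0 → R0 = 1.973
x·lx·mx: 0, 0.622, 1.736, 0.789, 0.52, 0.325, 0.15, 0 → Σ = 4.142
T = 4.142 / 1.973 = 2.099341… → 2.10

2.10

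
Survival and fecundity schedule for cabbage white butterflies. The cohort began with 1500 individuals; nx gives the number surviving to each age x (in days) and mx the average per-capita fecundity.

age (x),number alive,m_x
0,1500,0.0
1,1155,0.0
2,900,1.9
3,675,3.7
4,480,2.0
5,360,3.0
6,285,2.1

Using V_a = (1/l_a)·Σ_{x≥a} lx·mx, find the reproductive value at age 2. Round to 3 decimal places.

7.607

lx = nx/n0 = nx/1500: 1, 0.77, 0.6, 0.45, 0.32, 0.24, 0.19
lx·mx for x ≥ 2: 1.14, 1.665, 0.64, 0.72, 0.399 → sum = 4.564
V_2 = 4.564 / l_2 = 4.564 / 0.6 = 7.606667… → 7.607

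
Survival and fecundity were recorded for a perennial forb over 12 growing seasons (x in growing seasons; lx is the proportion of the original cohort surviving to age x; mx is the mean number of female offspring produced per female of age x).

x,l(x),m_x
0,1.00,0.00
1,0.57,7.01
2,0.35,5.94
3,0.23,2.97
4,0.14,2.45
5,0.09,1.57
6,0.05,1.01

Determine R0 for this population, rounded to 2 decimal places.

lx·mx by age: 0, 3.9957, 2.079, 0.6831, 0.343, 0.1413, 0.0505
R0 = Σ lx·mx = 7.2926 → 7.29

7.29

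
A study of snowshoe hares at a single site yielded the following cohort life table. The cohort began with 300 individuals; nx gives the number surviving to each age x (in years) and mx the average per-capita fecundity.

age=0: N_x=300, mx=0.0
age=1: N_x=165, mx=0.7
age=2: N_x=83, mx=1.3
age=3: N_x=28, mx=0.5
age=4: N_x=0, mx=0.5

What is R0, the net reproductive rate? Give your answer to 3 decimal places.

lx = nx/n0 = nx/300: 1, 0.55, 0.27667…, 0.09333…, 0
lx·mx by age: 0, 0.385, 0.359667…, 0.046667…, 0
R0 = Σ lx·mx = 0.791333… → 0.791

0.791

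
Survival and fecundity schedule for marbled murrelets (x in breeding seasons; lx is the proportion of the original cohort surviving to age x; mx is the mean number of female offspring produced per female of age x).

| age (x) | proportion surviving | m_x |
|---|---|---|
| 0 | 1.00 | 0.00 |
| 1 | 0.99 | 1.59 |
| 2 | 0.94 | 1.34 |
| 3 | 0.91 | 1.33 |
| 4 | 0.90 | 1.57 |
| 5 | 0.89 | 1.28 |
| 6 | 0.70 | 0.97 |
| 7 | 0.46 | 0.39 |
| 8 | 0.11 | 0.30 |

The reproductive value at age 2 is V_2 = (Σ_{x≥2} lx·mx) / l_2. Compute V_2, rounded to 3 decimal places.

lx·mx for x ≥ 2: 1.2596, 1.2103, 1.413, 1.1392, 0.679, 0.1794, 0.033 → sum = 5.9135
V_2 = 5.9135 / l_2 = 5.9135 / 0.94 = 6.290957… → 6.291

6.291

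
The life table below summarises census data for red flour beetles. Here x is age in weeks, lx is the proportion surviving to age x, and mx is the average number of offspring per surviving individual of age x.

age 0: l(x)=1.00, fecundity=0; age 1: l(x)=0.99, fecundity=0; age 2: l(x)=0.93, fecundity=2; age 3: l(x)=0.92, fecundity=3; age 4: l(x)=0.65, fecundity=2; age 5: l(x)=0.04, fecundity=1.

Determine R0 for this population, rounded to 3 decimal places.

lx·mx by age: 0, 0, 1.86, 2.76, 1.3, 0.04
R0 = Σ lx·mx = 5.96 → 5.960

5.960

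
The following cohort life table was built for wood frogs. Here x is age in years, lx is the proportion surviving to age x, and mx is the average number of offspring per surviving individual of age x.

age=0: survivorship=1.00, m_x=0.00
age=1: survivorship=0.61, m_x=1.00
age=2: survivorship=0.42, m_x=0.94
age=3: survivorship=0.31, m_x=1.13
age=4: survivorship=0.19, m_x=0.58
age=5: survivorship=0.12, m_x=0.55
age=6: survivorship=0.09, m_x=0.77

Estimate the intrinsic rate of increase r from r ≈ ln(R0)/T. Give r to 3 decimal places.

0.207

R0 = Σ lx·mx = 0 + 0.61 + 0.3948 + 0.3503 + 0.1102 + 0.066 + 0.0693 = 1.6006
Σ x·lx·mx = 3.6371; T = 3.6371/1.6006 = 2.27234…
r ≈ ln(R0)/T = ln(1.6006)/2.27234… = 0.207… → 0.207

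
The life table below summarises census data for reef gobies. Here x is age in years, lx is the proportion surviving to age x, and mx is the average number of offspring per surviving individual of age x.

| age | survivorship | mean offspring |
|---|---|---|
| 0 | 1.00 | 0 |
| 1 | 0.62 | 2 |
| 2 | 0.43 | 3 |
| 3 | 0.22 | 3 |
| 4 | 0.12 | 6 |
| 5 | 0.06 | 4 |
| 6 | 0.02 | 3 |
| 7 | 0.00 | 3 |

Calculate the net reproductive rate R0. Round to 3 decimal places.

4.210

lx·mx by age: 0, 1.24, 1.29, 0.66, 0.72, 0.24, 0.06, 0
R0 = Σ lx·mx = 4.21 → 4.210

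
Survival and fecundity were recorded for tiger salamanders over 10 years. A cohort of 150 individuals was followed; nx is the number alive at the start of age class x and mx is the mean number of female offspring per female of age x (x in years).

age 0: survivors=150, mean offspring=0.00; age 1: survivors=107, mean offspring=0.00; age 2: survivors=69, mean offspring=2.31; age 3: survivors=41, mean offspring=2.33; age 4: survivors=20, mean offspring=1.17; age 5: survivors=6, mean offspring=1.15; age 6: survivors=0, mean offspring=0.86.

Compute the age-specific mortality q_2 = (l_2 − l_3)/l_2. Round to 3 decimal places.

lx = nx/n0 = nx/150: 1, 0.71333…, 0.46, 0.27333…, 0.13333…, 0.04, 0
q_2 = (l_2 − l_3) / l_2 = (0.46 − 0.273333…) / 0.46
     = 0.186667… / 0.46 = 0.405797… → 0.406

0.406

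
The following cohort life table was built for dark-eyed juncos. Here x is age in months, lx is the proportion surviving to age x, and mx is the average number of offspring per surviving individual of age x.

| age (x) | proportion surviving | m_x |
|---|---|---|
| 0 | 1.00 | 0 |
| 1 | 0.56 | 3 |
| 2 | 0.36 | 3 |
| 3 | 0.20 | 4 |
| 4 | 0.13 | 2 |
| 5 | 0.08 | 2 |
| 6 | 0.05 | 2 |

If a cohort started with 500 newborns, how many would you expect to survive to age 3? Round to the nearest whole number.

100

Expected survivors = N0 · l_3 = 500 × 0.20 = 100 → 100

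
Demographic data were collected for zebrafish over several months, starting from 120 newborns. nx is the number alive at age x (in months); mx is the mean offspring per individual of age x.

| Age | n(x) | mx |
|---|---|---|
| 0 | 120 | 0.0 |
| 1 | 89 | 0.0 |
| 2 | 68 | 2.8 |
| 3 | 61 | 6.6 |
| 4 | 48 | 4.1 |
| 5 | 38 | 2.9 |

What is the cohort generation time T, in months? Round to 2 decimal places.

3.25

lx = nx/n0 = nx/120: 1, 0.74167…, 0.56667…, 0.50833…, 0.4, 0.31667…
lx·mx: 0, 0, 1.586667…, 3.355…, 1.64, 0.918333… → R0 = 7.5…
x·lx·mx: 0, 0, 3.173333…, 10.065…, 6.56, 4.591667… → Σ = 24.39…
T = 24.39… / 7.5… = 3.252 → 3.25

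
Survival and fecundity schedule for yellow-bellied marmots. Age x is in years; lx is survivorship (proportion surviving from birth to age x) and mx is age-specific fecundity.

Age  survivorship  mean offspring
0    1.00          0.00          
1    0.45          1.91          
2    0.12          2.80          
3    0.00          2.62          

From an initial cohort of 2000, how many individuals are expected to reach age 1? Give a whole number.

Expected survivors = N0 · l_1 = 2000 × 0.45 = 900 → 900

900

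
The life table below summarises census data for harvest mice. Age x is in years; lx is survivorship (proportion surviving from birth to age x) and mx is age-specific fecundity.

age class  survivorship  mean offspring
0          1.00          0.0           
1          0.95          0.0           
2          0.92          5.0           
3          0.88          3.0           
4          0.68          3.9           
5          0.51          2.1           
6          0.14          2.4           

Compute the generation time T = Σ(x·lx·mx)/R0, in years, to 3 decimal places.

3.106

lx·mx: 0, 0, 4.6, 2.64, 2.652, 1.071, 0.336 → R0 = 11.299
x·lx·mx: 0, 0, 9.2, 7.92, 10.608, 5.355, 2.016 → Σ = 35.099
T = 35.099 / 11.299 = 3.106381… → 3.106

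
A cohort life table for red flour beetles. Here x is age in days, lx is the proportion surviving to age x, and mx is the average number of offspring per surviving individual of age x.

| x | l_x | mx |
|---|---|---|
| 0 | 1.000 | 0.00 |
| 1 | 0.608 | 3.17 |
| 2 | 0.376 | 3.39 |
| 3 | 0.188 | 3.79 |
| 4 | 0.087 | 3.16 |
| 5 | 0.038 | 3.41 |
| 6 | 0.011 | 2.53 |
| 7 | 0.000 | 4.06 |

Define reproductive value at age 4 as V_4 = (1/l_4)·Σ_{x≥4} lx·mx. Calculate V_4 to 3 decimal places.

4.969

lx·mx for x ≥ 4: 0.27492, 0.12958, 0.02783, 0 → sum = 0.43233
V_4 = 0.43233 / l_4 = 0.43233 / 0.087 = 4.96931… → 4.969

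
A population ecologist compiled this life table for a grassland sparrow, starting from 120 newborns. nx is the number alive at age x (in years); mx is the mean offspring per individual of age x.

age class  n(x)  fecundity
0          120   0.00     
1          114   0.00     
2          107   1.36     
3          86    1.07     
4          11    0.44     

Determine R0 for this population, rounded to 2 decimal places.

lx = nx/n0 = nx/120: 1, 0.95, 0.89167…, 0.71667…, 0.09167…
lx·mx by age: 0, 0, 1.212667…, 0.766833…, 0.040333…
R0 = Σ lx·mx = 2.019833… → 2.02

2.02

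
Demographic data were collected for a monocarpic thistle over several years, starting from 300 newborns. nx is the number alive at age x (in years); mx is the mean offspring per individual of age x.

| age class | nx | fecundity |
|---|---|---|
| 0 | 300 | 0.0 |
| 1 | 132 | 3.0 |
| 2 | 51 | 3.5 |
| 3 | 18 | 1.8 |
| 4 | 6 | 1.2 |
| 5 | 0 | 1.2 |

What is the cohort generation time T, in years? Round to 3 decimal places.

1.431

lx = nx/n0 = nx/300: 1, 0.44, 0.17, 0.06, 0.02, 0
lx·mx: 0, 1.32, 0.595, 0.108, 0.024, 0 → R0 = 2.047
x·lx·mx: 0, 1.32, 1.19, 0.324, 0.096, 0 → Σ = 2.93
T = 2.93 / 2.047 = 1.431363… → 1.431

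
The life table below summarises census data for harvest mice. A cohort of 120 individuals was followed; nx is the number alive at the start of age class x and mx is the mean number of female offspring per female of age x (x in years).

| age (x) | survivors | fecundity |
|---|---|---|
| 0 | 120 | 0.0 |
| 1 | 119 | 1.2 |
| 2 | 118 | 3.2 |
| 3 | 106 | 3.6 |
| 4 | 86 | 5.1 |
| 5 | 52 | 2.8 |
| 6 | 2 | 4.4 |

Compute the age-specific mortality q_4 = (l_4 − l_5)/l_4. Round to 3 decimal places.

lx = nx/n0 = nx/120: 1, 0.99167…, 0.98333…, 0.88333…, 0.71667…, 0.43333…, 0.01667…
q_4 = (l_4 − l_5) / l_4 = (0.716667… − 0.433333…) / 0.716667…
     = 0.283333… / 0.716667… = 0.395349… → 0.395

0.395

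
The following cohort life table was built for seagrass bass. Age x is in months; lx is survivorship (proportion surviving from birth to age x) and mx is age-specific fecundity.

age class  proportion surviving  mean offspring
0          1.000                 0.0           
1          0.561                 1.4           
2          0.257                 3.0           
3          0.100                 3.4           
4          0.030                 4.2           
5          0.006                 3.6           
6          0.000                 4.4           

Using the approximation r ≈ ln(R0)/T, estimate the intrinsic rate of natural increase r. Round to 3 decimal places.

R0 = Σ lx·mx = 0 + 0.7854 + 0.771 + 0.34 + 0.126 + 0.0216 + 0 = 2.044
Σ x·lx·mx = 3.9594; T = 3.9594/2.044 = 1.93708…
r ≈ ln(R0)/T = ln(2.044)/1.93708… = 0.36906… → 0.369

0.369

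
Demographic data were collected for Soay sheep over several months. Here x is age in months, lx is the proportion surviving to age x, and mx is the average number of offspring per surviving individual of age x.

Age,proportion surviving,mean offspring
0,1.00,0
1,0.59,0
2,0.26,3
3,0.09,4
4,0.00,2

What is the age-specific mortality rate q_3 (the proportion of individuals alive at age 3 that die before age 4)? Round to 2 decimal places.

q_3 = (l_3 − l_4) / l_3 = (0.09 − 0) / 0.09
     = 0.09 / 0.09 = 1 → 1.00

1.00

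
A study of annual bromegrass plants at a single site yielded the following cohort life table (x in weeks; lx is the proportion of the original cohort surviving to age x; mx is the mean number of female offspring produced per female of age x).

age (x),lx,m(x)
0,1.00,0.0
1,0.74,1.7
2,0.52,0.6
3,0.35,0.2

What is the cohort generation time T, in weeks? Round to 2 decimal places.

1.28

lx·mx: 0, 1.258, 0.312, 0.07 → R0 = 1.64
x·lx·mx: 0, 1.258, 0.624, 0.21 → Σ = 2.092
T = 2.092 / 1.64 = 1.27561… → 1.28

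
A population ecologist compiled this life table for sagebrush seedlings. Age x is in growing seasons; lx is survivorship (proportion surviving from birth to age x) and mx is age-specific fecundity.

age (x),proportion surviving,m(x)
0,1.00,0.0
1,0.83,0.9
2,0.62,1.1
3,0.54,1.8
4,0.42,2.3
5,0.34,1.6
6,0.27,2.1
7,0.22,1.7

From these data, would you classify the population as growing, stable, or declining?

growing

R0 = Σ lx·mx = 0 + 0.747 + 0.682 + 0.972 + 0.966 + 0.544 + 0.567 + 0.374 = 4.852
R0 > 1, so the population is growing.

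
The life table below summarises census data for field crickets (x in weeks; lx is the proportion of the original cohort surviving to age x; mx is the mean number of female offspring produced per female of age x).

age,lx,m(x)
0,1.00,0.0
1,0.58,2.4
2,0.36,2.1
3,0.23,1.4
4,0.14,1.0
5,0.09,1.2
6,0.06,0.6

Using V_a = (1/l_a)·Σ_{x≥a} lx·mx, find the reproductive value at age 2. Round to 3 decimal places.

3.783

lx·mx for x ≥ 2: 0.756, 0.322, 0.14, 0.108, 0.036 → sum = 1.362
V_2 = 1.362 / l_2 = 1.362 / 0.36 = 3.783333… → 3.783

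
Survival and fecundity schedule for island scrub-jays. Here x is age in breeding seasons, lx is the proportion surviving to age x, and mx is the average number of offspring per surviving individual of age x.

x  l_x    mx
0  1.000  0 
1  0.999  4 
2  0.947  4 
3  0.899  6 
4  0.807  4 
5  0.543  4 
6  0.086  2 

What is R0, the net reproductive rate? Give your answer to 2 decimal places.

18.75

lx·mx by age: 0, 3.996, 3.788, 5.394, 3.228, 2.172, 0.172
R0 = Σ lx·mx = 18.75 → 18.75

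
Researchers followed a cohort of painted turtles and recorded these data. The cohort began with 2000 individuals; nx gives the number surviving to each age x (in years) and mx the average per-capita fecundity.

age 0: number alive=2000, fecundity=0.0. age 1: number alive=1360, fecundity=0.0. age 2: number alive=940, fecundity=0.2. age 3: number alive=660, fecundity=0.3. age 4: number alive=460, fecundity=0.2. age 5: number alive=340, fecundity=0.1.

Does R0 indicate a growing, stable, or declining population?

lx = nx/n0 = nx/2000: 1, 0.68, 0.47, 0.33, 0.23, 0.17
R0 = Σ lx·mx = 0 + 0 + 0.094 + 0.099 + 0.046 + 0.017 = 0.256
R0 < 1, so the population is declining.

declining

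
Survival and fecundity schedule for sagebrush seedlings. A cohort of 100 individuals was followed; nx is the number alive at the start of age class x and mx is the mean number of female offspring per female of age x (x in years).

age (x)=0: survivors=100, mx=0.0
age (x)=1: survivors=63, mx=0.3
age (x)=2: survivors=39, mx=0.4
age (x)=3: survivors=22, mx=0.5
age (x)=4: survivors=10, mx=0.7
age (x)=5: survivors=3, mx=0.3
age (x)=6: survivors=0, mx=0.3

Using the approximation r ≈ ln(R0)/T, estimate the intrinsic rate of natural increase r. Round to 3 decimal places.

lx = nx/n0 = nx/100: 1, 0.63, 0.39, 0.22, 0.1, 0.03, 0
R0 = Σ lx·mx = 0 + 0.189 + 0.156 + 0.11 + 0.07 + 0.009 + 0 = 0.534
Σ x·lx·mx = 1.156; T = 1.156/0.534 = 2.16479…
r ≈ ln(R0)/T = ln(0.534)/2.16479… = -0.2898… → -0.290

-0.290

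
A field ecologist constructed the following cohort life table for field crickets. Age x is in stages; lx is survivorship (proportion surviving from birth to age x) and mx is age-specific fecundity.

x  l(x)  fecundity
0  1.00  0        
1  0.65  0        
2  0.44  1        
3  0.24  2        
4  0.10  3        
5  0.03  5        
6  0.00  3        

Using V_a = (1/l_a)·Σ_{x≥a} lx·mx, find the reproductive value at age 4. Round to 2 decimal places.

lx·mx for x ≥ 4: 0.3, 0.15, 0 → sum = 0.45
V_4 = 0.45 / l_4 = 0.45 / 0.1 = 4.5 → 4.50

4.50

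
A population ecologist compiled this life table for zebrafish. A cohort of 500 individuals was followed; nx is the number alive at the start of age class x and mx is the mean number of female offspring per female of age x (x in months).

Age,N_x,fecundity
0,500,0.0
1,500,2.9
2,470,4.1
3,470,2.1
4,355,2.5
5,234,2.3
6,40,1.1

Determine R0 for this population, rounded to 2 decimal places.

11.67

lx = nx/n0 = nx/500: 1, 1, 0.94, 0.94, 0.71, 0.468, 0.08
lx·mx by age: 0, 2.9, 3.854, 1.974, 1.775, 1.0764, 0.088
R0 = Σ lx·mx = 11.6674 → 11.67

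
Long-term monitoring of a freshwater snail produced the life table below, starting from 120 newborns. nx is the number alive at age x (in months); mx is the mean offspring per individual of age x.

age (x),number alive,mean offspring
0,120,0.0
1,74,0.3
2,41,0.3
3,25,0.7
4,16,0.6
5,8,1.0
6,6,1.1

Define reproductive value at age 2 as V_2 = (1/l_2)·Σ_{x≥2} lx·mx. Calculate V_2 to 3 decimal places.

1.317

lx = nx/n0 = nx/120: 1, 0.61667…, 0.34167…, 0.20833…, 0.13333…, 0.06667…, 0.05
lx·mx for x ≥ 2: 0.1025…, 0.145833…, 0.08…, 0.066667…, 0.055 → sum = 0.45…
V_2 = 0.45… / l_2 = 0.45… / 0.341667… = 1.317073… → 1.317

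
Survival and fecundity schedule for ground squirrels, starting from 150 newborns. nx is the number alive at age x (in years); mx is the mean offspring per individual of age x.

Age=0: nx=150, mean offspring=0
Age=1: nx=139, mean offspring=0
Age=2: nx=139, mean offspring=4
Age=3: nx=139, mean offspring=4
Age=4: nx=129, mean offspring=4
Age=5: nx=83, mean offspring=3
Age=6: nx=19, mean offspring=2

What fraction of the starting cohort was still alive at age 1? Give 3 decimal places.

0.927

l_1 = n_1/n_0 = 139/150 = 0.926667… → 0.927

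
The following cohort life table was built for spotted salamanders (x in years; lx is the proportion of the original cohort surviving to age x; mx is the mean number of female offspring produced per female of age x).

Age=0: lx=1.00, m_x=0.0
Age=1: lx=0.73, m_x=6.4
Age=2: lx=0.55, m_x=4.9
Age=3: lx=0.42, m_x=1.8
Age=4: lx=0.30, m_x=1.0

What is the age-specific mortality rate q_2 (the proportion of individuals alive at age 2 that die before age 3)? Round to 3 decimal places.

0.236

q_2 = (l_2 − l_3) / l_2 = (0.55 − 0.42) / 0.55
     = 0.13 / 0.55 = 0.236364… → 0.236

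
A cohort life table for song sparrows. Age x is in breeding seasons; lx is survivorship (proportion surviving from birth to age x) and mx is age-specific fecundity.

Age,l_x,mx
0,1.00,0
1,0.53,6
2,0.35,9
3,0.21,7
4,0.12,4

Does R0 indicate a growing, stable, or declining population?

R0 = Σ lx·mx = 0 + 3.18 + 3.15 + 1.47 + 0.48 = 8.28
R0 > 1, so the population is growing.

growing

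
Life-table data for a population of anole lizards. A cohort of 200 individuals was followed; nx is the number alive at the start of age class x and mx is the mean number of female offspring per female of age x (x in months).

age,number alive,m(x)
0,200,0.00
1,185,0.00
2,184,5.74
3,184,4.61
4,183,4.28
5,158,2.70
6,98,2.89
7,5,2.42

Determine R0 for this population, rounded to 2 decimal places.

lx = nx/n0 = nx/200: 1, 0.925, 0.92, 0.92, 0.915, 0.79, 0.49, 0.025
lx·mx by age: 0, 0, 5.2808, 4.2412, 3.9162, 2.133, 1.4161, 0.0605
R0 = Σ lx·mx = 17.0478 → 17.05

17.05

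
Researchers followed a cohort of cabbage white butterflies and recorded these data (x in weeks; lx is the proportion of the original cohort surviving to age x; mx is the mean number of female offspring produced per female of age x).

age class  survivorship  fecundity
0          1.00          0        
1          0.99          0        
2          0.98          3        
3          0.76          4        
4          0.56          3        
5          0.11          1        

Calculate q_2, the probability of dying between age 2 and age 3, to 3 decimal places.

0.224

q_2 = (l_2 − l_3) / l_2 = (0.98 − 0.76) / 0.98
     = 0.22 / 0.98 = 0.22449… → 0.224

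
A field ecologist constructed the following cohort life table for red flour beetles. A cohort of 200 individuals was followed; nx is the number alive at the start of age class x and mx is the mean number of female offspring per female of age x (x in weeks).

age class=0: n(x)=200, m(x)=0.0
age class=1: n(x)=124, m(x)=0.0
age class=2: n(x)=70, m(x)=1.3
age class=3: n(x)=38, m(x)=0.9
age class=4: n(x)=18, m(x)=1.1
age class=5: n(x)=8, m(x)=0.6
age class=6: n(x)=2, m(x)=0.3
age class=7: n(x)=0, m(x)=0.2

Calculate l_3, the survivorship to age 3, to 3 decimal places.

0.190

l_3 = n_3/n_0 = 38/200 = 0.19 → 0.190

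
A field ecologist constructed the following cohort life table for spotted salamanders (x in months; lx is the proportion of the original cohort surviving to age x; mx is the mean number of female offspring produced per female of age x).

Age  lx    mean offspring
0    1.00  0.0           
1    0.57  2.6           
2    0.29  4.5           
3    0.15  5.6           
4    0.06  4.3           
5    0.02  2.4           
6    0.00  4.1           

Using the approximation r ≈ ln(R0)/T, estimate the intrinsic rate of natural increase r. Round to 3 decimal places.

0.683

R0 = Σ lx·mx = 0 + 1.482 + 1.305 + 0.84 + 0.258 + 0.048 + 0 = 3.933
Σ x·lx·mx = 7.884; T = 7.884/3.933 = 2.00458…
r ≈ ln(R0)/T = ln(3.933)/2.00458… = 0.68314… → 0.683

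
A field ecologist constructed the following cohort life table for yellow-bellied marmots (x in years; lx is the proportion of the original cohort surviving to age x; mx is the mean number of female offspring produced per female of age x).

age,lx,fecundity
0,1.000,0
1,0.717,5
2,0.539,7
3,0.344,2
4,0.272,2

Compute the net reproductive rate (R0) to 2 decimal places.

8.59

lx·mx by age: 0, 3.585, 3.773, 0.688, 0.544
R0 = Σ lx·mx = 8.59 → 8.59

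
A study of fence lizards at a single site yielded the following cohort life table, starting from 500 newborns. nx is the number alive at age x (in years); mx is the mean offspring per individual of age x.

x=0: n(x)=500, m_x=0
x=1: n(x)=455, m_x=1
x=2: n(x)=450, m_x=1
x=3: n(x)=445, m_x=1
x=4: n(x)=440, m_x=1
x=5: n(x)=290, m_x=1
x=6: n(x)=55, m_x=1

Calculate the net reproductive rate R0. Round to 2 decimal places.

4.27

lx = nx/n0 = nx/500: 1, 0.91, 0.9, 0.89, 0.88, 0.58, 0.11
lx·mx by age: 0, 0.91, 0.9, 0.89, 0.88, 0.58, 0.11
R0 = Σ lx·mx = 4.27 → 4.27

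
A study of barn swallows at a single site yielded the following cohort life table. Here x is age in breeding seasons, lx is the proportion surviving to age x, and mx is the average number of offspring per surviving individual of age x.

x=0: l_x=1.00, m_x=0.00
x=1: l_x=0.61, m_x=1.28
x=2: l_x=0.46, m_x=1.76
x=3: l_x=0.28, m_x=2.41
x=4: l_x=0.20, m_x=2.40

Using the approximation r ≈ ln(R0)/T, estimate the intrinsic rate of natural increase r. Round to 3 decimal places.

0.437

R0 = Σ lx·mx = 0 + 0.7808 + 0.8096 + 0.6748 + 0.48 = 2.7452
Σ x·lx·mx = 6.3444; T = 6.3444/2.7452 = 2.31109…
r ≈ ln(R0)/T = ln(2.7452)/2.31109… = 0.43696… → 0.437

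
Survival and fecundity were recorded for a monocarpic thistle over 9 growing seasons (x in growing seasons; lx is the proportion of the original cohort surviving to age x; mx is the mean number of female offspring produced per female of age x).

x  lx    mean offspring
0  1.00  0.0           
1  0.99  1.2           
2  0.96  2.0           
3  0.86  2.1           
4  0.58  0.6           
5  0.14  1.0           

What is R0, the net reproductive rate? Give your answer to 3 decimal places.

lx·mx by age: 0, 1.188, 1.92, 1.806, 0.348, 0.14
R0 = Σ lx·mx = 5.402 → 5.402

5.402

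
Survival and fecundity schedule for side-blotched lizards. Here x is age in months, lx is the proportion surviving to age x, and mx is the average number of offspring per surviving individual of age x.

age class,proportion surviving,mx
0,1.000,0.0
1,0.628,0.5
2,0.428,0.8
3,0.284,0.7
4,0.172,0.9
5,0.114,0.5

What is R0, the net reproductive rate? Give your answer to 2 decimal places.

lx·mx by age: 0, 0.314, 0.3424, 0.1988, 0.1548, 0.057
R0 = Σ lx·mx = 1.067 → 1.07

1.07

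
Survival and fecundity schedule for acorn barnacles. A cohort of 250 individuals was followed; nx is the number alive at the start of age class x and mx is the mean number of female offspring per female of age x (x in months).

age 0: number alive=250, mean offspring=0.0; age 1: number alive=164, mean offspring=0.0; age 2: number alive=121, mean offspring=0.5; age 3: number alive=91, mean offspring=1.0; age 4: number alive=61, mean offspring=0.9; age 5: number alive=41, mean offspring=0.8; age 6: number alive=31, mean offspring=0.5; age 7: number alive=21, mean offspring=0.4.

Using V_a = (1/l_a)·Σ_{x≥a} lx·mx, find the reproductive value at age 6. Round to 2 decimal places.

lx = nx/n0 = nx/250: 1, 0.656, 0.484, 0.364, 0.244, 0.164, 0.124, 0.084
lx·mx for x ≥ 6: 0.062, 0.0336 → sum = 0.0956
V_6 = 0.0956 / l_6 = 0.0956 / 0.124 = 0.770968… → 0.77

0.77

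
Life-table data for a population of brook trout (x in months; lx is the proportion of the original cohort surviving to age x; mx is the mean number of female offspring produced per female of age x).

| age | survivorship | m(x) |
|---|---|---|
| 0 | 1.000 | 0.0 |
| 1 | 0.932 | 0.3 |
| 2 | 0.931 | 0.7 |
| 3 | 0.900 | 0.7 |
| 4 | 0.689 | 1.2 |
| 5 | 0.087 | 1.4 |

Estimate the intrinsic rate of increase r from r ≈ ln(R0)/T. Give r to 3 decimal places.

0.313

R0 = Σ lx·mx = 0 + 0.2796 + 0.6517 + 0.63 + 0.8268 + 0.1218 = 2.5099
Σ x·lx·mx = 7.3892; T = 7.3892/2.5099 = 2.94402…
r ≈ ln(R0)/T = ln(2.5099)/2.94402… = 0.31258… → 0.313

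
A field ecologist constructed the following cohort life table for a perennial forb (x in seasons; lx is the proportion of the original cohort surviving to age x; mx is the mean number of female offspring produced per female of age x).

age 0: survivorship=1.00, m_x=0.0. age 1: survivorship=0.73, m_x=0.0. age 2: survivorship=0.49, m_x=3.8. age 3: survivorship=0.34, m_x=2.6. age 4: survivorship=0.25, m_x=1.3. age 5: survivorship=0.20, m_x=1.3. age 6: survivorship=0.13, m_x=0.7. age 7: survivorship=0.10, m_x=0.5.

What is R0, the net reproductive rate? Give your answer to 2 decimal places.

lx·mx by age: 0, 0, 1.862, 0.884, 0.325, 0.26, 0.091, 0.05
R0 = Σ lx·mx = 3.472 → 3.47

3.47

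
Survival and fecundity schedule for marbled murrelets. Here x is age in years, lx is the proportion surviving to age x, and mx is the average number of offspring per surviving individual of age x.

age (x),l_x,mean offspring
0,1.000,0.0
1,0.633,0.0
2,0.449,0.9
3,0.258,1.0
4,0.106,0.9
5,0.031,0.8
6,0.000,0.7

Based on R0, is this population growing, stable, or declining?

R0 = Σ lx·mx = 0 + 0 + 0.4041 + 0.258 + 0.0954 + 0.0248 + 0 = 0.7823
R0 < 1, so the population is declining.

declining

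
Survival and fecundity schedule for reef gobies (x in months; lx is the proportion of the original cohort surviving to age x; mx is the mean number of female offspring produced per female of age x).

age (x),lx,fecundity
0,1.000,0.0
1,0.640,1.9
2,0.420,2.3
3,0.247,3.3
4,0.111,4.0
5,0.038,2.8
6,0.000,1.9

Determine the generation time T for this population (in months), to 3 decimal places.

2.227

lx·mx: 0, 1.216, 0.966, 0.8151, 0.444, 0.1064, 0 → R0 = 3.5475
x·lx·mx: 0, 1.216, 1.932, 2.4453, 1.776, 0.532, 0 → Σ = 7.9013
T = 7.9013 / 3.5475 = 2.227287… → 2.227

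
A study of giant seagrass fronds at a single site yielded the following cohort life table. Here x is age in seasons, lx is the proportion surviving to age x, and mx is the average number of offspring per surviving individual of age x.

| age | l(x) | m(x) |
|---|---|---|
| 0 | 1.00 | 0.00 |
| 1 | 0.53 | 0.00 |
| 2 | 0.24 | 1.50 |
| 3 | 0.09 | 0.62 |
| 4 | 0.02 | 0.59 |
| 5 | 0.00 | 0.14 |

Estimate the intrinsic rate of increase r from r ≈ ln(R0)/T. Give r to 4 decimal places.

-0.3887

R0 = Σ lx·mx = 0 + 0 + 0.36 + 0.0558 + 0.0118 + 0 = 0.4276
Σ x·lx·mx = 0.9346; T = 0.9346/0.4276 = 2.18569…
r ≈ ln(R0)/T = ln(0.4276)/2.18569… = -0.388696… → -0.3887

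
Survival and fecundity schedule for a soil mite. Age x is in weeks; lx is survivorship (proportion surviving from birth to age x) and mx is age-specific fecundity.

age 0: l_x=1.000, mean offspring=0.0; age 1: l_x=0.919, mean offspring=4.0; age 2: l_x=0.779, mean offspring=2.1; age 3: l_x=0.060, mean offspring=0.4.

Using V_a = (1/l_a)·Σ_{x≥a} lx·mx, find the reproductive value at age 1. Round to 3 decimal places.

lx·mx for x ≥ 1: 3.676, 1.6359, 0.024 → sum = 5.3359
V_1 = 5.3359 / l_1 = 5.3359 / 0.919 = 5.806202… → 5.806

5.806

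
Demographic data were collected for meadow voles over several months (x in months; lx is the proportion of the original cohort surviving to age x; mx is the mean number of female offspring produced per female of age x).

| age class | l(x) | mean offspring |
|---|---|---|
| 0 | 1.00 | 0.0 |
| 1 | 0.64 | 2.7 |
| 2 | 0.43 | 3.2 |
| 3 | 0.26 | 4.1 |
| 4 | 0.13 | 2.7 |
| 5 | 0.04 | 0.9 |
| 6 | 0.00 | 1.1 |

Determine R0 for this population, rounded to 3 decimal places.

lx·mx by age: 0, 1.728, 1.376, 1.066, 0.351, 0.036, 0
R0 = Σ lx·mx = 4.557 → 4.557

4.557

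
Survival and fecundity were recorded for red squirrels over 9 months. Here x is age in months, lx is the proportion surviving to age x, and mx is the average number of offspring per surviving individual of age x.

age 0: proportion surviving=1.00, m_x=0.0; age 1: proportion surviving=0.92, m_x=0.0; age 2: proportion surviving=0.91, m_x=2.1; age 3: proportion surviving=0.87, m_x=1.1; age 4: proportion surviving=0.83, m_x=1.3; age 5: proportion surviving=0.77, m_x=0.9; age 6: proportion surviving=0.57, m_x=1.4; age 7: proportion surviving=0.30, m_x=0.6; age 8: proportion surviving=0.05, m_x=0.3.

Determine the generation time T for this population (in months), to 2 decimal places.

lx·mx: 0, 0, 1.911, 0.957, 1.079, 0.693, 0.798, 0.18, 0.015 → R0 = 5.633
x·lx·mx: 0, 0, 3.822, 2.871, 4.316, 3.465, 4.788, 1.26, 0.12 → Σ = 20.642
T = 20.642 / 5.633 = 3.664477… → 3.66

3.66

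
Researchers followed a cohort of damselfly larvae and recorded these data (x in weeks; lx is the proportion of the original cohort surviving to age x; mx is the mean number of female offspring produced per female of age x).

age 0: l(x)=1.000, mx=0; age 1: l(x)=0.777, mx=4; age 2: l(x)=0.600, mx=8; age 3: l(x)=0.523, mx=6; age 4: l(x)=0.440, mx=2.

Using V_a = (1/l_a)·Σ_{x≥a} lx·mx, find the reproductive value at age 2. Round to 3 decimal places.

14.697

lx·mx for x ≥ 2: 4.8, 3.138, 0.88 → sum = 8.818
V_2 = 8.818 / l_2 = 8.818 / 0.6 = 14.696667… → 14.697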